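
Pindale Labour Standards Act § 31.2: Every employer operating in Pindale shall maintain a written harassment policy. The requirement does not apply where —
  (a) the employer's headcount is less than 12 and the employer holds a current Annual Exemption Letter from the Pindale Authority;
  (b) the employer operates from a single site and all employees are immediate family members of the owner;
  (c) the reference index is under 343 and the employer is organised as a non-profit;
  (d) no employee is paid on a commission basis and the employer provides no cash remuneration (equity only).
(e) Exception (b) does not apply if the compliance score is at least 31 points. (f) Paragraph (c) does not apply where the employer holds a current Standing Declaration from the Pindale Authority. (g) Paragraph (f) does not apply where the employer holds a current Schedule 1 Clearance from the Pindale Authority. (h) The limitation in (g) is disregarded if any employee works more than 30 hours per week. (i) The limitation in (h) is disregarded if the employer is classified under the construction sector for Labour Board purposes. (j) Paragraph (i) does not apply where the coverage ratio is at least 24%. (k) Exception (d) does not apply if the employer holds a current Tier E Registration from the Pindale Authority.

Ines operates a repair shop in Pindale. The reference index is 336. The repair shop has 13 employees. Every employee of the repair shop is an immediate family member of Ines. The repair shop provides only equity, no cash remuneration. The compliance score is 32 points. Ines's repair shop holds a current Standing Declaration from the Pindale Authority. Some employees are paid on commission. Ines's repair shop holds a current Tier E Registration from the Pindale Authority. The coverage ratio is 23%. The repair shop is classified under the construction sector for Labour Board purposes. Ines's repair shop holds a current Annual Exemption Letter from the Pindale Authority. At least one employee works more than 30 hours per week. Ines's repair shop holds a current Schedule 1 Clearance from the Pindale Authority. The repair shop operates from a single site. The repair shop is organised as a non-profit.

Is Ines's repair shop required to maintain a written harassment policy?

No — exception (c) applies; Ines's repair shop is not required to maintain a written harassment policy.

Exception (a) requires that the employer's headcount is less than 12; but the employer's headcount is 13, not less than 12, so (a) is unavailable.
Exception (b): the employer operates from a single site; every employee is an immediate family member — every condition holds. But applying paragraph (e): (e) operates against (b): the compliance score is 32 points, meeting the 31 points threshold. (b) is therefore removed.
All of (c)'s requirements are met (the reference index is 336, under the 343 limit; the employer is a non-profit). Considering the limiting provisions: (f) is engaged (a current Standing Declaration is held), but is set aside by (g): (g) applies — a current Schedule 1 Clearance is held. (h) would limit (g) — at least one employee exceeds 30 hours/week — but (i) sets (h) aside: (i) operates against (h): the repair shop is classified under the construction sector. (j), which would lift (i), is not triggered — the coverage ratio is 23%, short of 24%. Exception (c) stands.
Exception (d) requires that no employee is paid on a commission basis; but some employees are paid on commission, so (d) is unavailable.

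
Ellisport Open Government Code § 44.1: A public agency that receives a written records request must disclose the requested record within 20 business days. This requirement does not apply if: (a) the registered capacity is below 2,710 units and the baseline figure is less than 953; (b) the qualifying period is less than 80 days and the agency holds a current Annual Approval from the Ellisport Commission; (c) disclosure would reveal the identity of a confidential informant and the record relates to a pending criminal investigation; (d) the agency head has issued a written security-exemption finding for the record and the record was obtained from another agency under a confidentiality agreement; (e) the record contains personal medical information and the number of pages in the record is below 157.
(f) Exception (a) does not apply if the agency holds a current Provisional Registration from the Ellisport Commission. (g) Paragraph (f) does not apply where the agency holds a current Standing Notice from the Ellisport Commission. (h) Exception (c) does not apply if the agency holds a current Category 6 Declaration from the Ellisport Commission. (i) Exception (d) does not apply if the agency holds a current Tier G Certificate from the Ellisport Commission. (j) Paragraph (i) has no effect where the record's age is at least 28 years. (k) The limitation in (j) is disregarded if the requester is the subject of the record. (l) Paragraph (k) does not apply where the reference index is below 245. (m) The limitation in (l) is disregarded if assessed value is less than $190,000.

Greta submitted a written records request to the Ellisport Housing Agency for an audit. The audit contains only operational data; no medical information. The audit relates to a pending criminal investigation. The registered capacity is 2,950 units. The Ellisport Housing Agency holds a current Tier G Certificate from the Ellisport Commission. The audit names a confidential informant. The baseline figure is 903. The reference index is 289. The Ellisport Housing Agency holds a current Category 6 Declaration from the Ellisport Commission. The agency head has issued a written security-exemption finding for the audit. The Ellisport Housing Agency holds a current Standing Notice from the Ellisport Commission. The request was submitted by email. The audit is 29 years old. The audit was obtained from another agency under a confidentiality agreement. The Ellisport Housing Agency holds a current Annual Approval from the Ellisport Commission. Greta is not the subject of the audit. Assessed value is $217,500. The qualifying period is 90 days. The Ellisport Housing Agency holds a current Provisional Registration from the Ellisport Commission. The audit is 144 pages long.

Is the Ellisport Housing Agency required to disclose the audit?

No — exception (d) applies; the Ellisport Housing Agency is not required to disclose the audit.

Exception (a) fails — the registered capacity is 2,950 units, not below 2,710 units.
Exception (b) fails — the qualifying period is 90 days, not less than 80 days.
All of (c)'s requirements are met (the audit names a confidential informant; the audit relates to a pending investigation). But applying paragraph (h): (h) applies — a current Category 6 Declaration is held. Exception (c) does not apply.
Exception (d): a written security-exemption finding has been issued; the audit was obtained under a confidentiality agreement — every condition holds. Applying paragraphs (i)–(m): (i) applies (a current Tier G Certificate is held), but is set aside by (j): (j) operates against (i): the record's age is 29 years, meeting the 28 years threshold. (k), which would lift (j), is inapplicable — Greta is not the subject of the audit. Exception (d) stands.
Exception (e) does not apply: the audit contains only operational data.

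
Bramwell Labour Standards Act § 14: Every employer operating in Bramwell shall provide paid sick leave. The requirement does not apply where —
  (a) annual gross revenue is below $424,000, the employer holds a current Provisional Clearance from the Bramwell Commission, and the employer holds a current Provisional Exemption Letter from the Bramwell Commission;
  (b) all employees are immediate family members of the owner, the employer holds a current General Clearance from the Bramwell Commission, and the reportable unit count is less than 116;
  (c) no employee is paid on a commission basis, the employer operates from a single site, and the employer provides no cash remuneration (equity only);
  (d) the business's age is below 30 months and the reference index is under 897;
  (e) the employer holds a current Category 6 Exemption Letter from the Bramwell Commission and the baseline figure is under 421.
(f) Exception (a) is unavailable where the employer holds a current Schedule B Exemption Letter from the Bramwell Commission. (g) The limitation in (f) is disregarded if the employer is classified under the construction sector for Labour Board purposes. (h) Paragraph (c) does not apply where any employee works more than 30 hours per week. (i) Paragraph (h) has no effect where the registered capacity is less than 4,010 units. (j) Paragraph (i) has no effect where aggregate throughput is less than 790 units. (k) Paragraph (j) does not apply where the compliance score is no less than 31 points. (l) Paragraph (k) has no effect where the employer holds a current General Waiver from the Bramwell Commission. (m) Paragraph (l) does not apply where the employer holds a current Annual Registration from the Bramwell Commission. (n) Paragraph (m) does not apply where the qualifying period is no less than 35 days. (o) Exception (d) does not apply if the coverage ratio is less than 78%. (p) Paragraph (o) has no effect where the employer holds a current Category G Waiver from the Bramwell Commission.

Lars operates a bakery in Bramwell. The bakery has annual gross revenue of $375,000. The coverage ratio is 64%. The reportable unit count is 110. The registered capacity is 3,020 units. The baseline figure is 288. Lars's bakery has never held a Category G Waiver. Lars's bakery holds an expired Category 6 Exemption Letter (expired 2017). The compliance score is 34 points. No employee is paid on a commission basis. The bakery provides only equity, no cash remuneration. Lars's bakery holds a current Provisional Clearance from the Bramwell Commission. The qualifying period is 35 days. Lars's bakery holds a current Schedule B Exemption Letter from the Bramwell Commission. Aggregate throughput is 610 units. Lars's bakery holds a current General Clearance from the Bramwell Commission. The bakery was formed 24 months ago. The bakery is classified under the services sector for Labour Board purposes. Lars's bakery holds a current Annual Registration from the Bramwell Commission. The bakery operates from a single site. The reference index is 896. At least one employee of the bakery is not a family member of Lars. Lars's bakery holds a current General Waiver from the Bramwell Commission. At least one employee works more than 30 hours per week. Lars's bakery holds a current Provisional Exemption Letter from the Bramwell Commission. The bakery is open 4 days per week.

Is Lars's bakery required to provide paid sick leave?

Yes — Lars's bakery must provide paid sick leave.

Exception (a)'s conditions are all satisfied: annual gross revenue is $375,000, below the $424,000 limit; a current Provisional Clearance is held; a current Provisional Exemption Letter is held. However, paragraphs (f)–(g) must be considered: (f) is triggered — a current Schedule B Exemption Letter is held. (g) is inapplicable (the bakery is classified under the services sector), so (f) stands. So (a) is unavailable.
Exception (b) does not apply: at least one employee is not a family member.
All of (c)'s requirements are met (no employee is paid on commission; the employer operates from a single site; remuneration is equity-only). But applying paragraphs (h)–(n): (h) is engaged — at least one employee exceeds 30 hours/week. (i) would limit (h) — the registered capacity is 3,020 units, less than the 4,010 units limit — but (j) sets (i) aside: (j) applies — aggregate throughput is 610 units, less than the 790 units limit. (k) would limit (j) — the compliance score is 34 points, meeting the 31 points threshold — but (l) sets (k) aside: (l) operates against (k): a current General Waiver is held. (m) applies (a current Annual Registration is held), but is overridden by (n): (n) operates against (m): the qualifying period is 35 days, meeting the 35 days threshold. So (c) is unavailable.
All of (d)'s requirements are met (the business's age is 24 months, below the 30 months limit; the reference index is 896, under the 897 limit). But applying paragraphs (o)–(p): (o) operates against (d): the coverage ratio is 64%, less than the 78% limit. (p), which would lift (o), does not operate here — there is no Category G Waiver in force. So (d) is unavailable.
Exception (e) does not apply: there is no Category 6 Exemption Letter in force.
Every exception is unavailable, so the rule governs.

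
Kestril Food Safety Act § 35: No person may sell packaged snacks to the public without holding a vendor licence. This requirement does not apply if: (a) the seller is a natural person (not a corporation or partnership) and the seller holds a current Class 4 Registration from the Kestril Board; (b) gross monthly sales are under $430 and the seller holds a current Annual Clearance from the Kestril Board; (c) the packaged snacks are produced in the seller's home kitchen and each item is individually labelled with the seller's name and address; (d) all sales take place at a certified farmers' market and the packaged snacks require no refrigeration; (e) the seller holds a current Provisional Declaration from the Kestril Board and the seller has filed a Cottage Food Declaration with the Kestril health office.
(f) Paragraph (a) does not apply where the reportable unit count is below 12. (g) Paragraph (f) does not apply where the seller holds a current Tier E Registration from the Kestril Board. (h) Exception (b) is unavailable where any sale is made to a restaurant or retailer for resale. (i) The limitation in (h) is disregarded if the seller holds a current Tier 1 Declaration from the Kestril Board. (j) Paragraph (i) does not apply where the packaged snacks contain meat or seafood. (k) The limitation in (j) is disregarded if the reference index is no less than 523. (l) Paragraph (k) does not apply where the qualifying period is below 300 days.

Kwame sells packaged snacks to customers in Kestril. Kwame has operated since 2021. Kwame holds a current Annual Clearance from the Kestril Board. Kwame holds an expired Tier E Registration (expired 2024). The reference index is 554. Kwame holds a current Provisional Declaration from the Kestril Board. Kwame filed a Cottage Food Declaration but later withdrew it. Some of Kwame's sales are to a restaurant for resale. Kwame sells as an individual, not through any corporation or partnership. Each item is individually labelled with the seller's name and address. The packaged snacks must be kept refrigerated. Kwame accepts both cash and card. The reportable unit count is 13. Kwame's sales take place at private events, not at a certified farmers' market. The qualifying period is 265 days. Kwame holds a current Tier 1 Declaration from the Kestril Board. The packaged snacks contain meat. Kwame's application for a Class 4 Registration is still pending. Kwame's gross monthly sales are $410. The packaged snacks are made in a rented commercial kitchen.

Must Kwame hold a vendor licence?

Yes — Kwame must hold a vendor licence.

Exception (a) requires that the seller holds a current Class 4 Registration from the Kestril Board; but there is no Class 4 Registration in force, so (a) is unavailable.
Exception (b): gross monthly sales are $410, under the $430 limit; a current Annual Clearance is held — every condition holds. But applying paragraphs (h)–(l): (h) is triggered — some sales are to a restaurant for resale. (i) would limit (h) — a current Tier 1 Declaration is held — but (j) sets (i) aside: (j) operates against (i): the packaged snacks contain meat. (k) would limit (j) — the reference index is 554, meeting the 523 threshold — but (l) sets (k) aside: (l) applies — the qualifying period is 265 days, below the 300 days limit. So (b) is unavailable.
Exception (c) requires that the packaged snacks are produced in the seller's home kitchen; but the packaged snacks are made in a commercial kitchen, not a home kitchen, so (c) is unavailable.
Exception (d) does not apply: sales are at private events, not a certified farmers' market.
Exception (e) fails — the Cottage Food Declaration was withdrawn.
Every exception is unavailable, so the rule governs.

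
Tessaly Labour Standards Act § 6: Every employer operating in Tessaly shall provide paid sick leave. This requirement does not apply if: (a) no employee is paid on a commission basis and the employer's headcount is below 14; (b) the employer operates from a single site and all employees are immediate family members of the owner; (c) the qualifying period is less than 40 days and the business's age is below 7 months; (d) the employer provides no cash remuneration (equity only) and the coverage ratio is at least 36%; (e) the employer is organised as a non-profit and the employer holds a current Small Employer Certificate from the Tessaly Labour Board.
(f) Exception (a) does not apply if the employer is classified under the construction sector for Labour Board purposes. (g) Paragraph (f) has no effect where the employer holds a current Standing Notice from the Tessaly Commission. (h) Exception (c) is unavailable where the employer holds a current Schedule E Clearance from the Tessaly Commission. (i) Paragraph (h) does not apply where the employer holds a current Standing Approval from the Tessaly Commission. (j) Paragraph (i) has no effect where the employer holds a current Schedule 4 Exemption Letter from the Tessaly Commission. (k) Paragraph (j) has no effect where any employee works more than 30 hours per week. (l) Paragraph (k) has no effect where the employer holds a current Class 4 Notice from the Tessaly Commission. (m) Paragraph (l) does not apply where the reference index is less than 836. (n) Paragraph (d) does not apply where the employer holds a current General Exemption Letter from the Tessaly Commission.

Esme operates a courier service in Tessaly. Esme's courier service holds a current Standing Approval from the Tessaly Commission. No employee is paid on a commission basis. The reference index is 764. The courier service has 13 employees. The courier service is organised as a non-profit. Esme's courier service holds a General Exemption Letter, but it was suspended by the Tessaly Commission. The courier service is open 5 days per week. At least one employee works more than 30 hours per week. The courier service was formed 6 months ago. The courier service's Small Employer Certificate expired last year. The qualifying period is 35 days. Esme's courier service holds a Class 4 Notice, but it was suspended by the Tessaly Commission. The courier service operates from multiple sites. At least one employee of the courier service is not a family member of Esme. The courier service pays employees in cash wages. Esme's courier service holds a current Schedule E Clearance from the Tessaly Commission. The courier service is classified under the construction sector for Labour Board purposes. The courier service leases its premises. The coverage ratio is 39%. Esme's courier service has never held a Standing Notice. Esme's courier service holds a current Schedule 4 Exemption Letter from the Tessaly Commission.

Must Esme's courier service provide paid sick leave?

No — exception (c) applies; Esme's courier service is not required to provide paid sick leave.

Exception (a)'s conditions are all satisfied: no employee is paid on commission; the employer's headcount is 13, below the 14 limit. But applying paragraphs (f)–(g): (f) operates against (a): the courier service is classified under the construction sector. (g) is not triggered (there is no Standing Notice in force), so (f) stands. So (a) is unavailable.
Exception (b) does not apply: the employer operates from multiple sites.
Exception (c) is satisfied on its face — the qualifying period is 35 days, less than the 40 days limit; the business's age is 6 months, below the 7 months limit. Under paragraphs (h)–(m): (h) operates (a current Schedule E Clearance is held), but yields to (i): (i) is engaged — a current Standing Approval is held. (j) would limit (i) — a current Schedule 4 Exemption Letter is held — but (k) sets (j) aside: (k) operates against (j): at least one employee exceeds 30 hours/week. (l) is not triggered (there is no Class 4 Notice in force), so (k) stands. Exception (c) stands.
Exception (d) requires that the employer provides no cash remuneration (equity only); but employees are paid cash wages, so (d) is unavailable.
Exception (e) does not apply: the Small Employer Certificate has expired.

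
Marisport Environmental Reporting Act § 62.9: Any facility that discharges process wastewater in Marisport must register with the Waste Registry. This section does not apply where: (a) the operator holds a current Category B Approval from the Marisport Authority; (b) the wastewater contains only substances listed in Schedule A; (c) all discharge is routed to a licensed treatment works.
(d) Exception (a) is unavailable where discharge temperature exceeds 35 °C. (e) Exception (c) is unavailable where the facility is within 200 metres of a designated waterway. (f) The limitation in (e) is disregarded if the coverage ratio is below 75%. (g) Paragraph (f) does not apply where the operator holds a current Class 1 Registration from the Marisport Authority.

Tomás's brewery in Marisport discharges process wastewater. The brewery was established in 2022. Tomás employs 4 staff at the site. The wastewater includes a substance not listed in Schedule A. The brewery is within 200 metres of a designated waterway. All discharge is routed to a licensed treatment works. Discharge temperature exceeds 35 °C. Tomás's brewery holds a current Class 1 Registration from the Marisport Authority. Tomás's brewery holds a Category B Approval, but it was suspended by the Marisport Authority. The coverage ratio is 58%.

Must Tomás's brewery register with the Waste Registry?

Exception (a) fails — the Category B Approval is not current.
Exception (b) does not apply: the wastewater includes a non-Schedule-A substance.
Exception (c): discharge is routed to a licensed treatment works — every condition holds. Turning to paragraphs (e)–(g): (e) is triggered — the brewery is within 200 m of a designated waterway. (f) would limit (e) — the coverage ratio is 58%, below the 75% limit — but (g) sets (f) aside: (g) is engaged — a current Class 1 Registration is held. Exception (c) does not apply.
No exception displaces § 62.9.

Yes — Tomás's brewery must register with the Waste Registry.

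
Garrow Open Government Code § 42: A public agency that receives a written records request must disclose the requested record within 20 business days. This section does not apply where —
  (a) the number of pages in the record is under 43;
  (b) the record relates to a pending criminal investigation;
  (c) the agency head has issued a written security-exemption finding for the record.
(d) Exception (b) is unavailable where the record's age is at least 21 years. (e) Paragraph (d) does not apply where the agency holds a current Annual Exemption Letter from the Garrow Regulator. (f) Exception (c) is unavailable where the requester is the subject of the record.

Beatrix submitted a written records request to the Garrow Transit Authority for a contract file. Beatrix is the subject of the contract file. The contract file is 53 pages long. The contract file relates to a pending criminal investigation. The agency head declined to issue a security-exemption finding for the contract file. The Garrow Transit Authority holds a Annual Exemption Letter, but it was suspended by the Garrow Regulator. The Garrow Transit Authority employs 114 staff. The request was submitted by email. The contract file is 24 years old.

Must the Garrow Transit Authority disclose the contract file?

Yes — the Garrow Transit Authority must disclose the contract file.

Exception (a) requires that the number of pages in the record is under 43; but the number of pages in the record is 53, not under 43, so (a) is unavailable.
All of (b)'s requirements are met (the contract file relates to a pending investigation). Turning to paragraphs (d)–(e): (d) is triggered — the record's age is 24 years, meeting the 21 years threshold. (e) is not engaged (there is no Annual Exemption Letter in force), so (d) stands. So (b) is unavailable.
Exception (c) requires that the agency head has issued a written security-exemption finding for the record; but the agency head declined to issue a security-exemption finding, so (c) is unavailable.
No exception displaces § 42.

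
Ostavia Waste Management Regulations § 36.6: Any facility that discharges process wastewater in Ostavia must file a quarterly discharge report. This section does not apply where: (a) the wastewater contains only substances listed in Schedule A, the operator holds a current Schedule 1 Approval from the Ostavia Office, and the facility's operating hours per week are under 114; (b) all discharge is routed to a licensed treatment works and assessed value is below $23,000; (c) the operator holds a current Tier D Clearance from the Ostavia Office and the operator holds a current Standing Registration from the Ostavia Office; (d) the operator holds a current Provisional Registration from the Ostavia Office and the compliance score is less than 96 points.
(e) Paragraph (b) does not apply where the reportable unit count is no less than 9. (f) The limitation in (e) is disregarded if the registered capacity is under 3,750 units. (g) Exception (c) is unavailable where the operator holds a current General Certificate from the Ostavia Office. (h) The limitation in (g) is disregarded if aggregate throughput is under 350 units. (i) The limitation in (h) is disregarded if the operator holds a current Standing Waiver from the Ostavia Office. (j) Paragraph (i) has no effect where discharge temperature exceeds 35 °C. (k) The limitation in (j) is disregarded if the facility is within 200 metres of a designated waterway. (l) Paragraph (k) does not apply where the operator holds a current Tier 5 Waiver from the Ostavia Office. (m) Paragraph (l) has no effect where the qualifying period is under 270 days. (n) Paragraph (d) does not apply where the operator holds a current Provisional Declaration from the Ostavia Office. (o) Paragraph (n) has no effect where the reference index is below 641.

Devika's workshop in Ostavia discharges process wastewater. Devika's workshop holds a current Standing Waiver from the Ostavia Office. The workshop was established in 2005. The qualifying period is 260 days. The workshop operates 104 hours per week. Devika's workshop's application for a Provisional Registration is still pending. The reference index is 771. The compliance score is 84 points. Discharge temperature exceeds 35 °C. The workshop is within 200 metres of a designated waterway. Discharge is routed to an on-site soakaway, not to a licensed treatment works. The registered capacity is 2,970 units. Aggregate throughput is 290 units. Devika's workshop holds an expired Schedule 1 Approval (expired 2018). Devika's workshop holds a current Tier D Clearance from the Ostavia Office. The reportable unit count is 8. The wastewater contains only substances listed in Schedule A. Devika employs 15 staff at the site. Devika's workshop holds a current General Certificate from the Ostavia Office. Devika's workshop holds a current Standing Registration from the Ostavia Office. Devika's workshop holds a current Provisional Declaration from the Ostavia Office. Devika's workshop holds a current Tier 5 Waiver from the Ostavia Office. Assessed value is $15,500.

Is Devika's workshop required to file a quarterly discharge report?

Exception (a) requires that the operator holds a current Schedule 1 Approval from the Ostavia Office; but the Schedule 1 Approval is not current, so (a) is unavailable.
Exception (b) fails — discharge is not routed to a licensed treatment works.
Exception (c): a current Tier D Clearance is held; a current Standing Registration is held — every condition holds. But: (g) operates against (c): a current General Certificate is held. (h) would limit (g) — aggregate throughput is 290 units, under the 350 units limit — but (i) sets (h) aside: (i) is engaged — a current Standing Waiver is held. (j) is triggered (discharge temperature exceeds 35 °C), but is itself disapplied by (k): (k) operates against (j): the workshop is within 200 m of a designated waterway. (l) is triggered (a current Tier 5 Waiver is held), but is overridden by (m): (m) operates against (l): the qualifying period is 260 days, under the 270 days limit. (c) is therefore removed.
Exception (d) does not apply: there is no Provisional Registration in force.
Every exception is unavailable, so the rule governs.

Yes — Devika's workshop must file a quarterly discharge report.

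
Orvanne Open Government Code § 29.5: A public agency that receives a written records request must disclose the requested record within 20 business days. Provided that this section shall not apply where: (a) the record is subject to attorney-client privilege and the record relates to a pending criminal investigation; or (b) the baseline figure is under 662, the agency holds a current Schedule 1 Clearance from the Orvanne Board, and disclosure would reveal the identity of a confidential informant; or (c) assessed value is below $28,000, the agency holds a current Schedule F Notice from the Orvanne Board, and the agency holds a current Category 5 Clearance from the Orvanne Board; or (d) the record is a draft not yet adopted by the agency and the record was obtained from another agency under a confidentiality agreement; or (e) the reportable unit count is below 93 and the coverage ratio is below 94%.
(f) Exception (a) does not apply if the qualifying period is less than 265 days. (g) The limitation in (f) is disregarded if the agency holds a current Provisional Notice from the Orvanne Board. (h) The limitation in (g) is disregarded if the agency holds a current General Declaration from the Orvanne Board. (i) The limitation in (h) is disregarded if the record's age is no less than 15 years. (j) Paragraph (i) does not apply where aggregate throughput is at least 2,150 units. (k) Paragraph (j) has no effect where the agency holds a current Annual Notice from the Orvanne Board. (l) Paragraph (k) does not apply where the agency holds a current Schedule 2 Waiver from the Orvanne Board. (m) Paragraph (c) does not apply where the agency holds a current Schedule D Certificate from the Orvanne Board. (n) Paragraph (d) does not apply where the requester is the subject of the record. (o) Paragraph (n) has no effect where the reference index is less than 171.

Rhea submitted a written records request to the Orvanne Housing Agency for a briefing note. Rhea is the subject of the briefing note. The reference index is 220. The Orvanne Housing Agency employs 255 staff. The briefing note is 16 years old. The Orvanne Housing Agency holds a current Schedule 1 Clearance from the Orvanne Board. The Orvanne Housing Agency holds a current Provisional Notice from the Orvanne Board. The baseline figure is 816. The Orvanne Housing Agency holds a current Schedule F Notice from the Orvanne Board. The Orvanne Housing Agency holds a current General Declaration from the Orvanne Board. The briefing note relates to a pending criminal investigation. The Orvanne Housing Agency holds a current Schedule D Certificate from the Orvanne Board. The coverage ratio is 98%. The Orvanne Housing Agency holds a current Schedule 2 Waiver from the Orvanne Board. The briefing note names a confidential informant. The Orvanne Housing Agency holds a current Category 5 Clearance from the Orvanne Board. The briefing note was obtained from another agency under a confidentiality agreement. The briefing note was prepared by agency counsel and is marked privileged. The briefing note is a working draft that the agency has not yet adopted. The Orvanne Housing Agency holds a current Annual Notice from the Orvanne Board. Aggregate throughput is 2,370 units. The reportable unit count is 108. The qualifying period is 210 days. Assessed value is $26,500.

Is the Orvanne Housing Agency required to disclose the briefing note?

Exception (a) is satisfied on its face — the briefing note is privileged; the briefing note relates to a pending investigation. However, paragraphs (f)–(l) must be considered: (f) operates against (a): the qualifying period is 210 days, less than the 265 days limit. (g) would limit (f) — a current Provisional Notice is held — but (h) sets (g) aside: (h) operates against (g): a current General Declaration is held. (i) would limit (h) — the record's age is 16 years, meeting the 15 years threshold — but (j) sets (i) aside: (j) is triggered — aggregate throughput is 2,370 units, meeting the 2,150 units threshold. (k) would limit (j) — a current Annual Notice is held — but (l) sets (k) aside: (l) operates against (k): a current Schedule 2 Waiver is held. Exception (a) does not apply.
Exception (b) requires that the baseline figure is under 662; but the baseline figure is 816, not under 662, so (b) is unavailable.
All of (c)'s requirements are met (assessed value is $26,500, below the $28,000 limit; a current Schedule F Notice is held; a current Category 5 Clearance is held). However, paragraph (m) must be considered: (m) is engaged — a current Schedule D Certificate is held. Exception (c) does not apply.
All of (d)'s requirements are met (the briefing note is an unadopted draft; the briefing note was obtained under a confidentiality agreement). However, paragraphs (n)–(o) must be considered: (n) operates against (d): Rhea is the subject of the briefing note. (o), which would lift (n), is not engaged — the reference index is 220, not less than 171. (d) is therefore removed.
Exception (e) requires that the reportable unit count is below 93; but the reportable unit count is 108, not below 93, so (e) is unavailable.
Every exception is unavailable, so the rule governs.

Yes — the Orvanne Housing Agency must disclose the briefing note.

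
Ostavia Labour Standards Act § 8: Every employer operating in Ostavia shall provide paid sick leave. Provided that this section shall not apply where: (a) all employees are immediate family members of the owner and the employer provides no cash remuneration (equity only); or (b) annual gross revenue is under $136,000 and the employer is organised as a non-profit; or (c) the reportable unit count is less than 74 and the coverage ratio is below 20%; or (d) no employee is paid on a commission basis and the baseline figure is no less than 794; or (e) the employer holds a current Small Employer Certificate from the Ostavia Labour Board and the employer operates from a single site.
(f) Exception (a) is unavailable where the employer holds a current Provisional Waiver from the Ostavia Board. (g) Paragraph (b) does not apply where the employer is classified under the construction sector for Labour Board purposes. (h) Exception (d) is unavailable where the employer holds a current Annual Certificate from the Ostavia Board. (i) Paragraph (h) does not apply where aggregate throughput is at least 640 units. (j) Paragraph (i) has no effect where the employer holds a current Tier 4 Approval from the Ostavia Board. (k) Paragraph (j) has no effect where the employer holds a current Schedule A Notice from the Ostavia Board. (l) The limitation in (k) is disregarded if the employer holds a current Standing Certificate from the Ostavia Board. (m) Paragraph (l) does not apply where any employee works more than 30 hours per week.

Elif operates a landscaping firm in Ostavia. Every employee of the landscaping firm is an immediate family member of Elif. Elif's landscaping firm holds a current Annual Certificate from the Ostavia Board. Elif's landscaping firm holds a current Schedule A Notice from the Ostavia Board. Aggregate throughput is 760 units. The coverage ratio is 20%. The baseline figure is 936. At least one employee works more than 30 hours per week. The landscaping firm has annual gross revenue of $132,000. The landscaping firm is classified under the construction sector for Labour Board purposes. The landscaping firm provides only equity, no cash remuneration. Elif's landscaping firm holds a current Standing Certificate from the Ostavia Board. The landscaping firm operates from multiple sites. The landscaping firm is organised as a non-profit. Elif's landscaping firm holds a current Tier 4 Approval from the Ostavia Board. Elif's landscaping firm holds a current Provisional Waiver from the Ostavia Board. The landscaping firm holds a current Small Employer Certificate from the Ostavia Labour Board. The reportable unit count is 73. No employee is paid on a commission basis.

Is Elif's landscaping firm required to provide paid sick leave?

No — exception (d) applies; Elif's landscaping firm is not required to provide paid sick leave.

Exception (a): every employee is an immediate family member; remuneration is equity-only — every condition holds. However, paragraph (f) must be considered: (f) applies — a current Provisional Waiver is held. So (a) is unavailable.
Exception (b)'s conditions are all satisfied: annual gross revenue is $132,000, under the $136,000 limit; the employer is a non-profit. However, paragraph (g) must be considered: (g) operates against (b): the landscaping firm is classified under the construction sector. So (b) is unavailable.
Exception (c) fails — the coverage ratio is 20%, not below 20%.
All of (d)'s requirements are met (no employee is paid on commission; the baseline figure is 936, meeting the 794 threshold). Under paragraphs (h)–(m): (h) would limit (d) — a current Annual Certificate is held — but (i) sets (h) aside: (i) operates against (h): aggregate throughput is 760 units, meeting the 640 units threshold. (j) is triggered (a current Tier 4 Approval is held), but is displaced by (k): (k) is engaged — a current Schedule A Notice is held. (l) would limit (k) — a current Standing Certificate is held — but (m) sets (l) aside: (m) is triggered — at least one employee exceeds 30 hours/week. Exception (d) stands.
Exception (e) requires that the employer operates from a single site; but the employer operates from multiple sites, so (e) is unavailable.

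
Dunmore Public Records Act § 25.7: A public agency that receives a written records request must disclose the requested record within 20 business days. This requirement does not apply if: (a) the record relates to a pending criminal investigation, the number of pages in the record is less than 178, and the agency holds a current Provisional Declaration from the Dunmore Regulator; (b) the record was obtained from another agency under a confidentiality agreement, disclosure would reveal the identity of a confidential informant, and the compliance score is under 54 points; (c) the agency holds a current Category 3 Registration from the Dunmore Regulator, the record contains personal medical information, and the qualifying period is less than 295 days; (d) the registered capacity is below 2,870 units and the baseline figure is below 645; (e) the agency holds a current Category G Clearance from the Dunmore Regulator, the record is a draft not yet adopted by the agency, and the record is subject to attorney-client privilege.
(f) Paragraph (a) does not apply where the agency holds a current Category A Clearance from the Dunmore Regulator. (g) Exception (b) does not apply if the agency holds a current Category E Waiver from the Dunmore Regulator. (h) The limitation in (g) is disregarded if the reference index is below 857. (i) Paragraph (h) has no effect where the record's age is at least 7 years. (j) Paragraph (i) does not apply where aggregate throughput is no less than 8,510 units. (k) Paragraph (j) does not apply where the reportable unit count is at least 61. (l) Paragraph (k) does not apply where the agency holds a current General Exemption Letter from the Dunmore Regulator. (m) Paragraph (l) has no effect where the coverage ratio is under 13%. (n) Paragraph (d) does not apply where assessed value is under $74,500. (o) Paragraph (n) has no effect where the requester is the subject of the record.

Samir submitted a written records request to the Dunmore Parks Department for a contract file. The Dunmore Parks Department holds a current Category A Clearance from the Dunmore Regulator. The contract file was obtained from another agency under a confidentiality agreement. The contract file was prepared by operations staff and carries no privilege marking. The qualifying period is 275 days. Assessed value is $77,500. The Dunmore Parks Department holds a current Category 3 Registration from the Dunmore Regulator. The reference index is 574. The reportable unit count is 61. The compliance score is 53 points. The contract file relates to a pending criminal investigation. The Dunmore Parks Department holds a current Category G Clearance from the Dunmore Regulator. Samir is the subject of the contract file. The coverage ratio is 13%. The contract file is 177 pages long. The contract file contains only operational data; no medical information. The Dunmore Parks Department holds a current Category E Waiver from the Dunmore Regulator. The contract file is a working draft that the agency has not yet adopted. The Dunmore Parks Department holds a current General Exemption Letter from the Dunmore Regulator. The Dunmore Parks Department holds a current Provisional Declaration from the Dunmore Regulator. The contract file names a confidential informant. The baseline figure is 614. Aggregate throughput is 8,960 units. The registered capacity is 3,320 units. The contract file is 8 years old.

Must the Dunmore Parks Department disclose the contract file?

Exception (a) is satisfied on its face — the contract file relates to a pending investigation; the number of pages in the record is 177, less than the 178 limit; a current Provisional Declaration is held. But: (f) operates against (a): a current Category A Clearance is held. So (a) is unavailable.
All of (b)'s requirements are met (the contract file was obtained under a confidentiality agreement; the contract file names a confidential informant; the compliance score is 53 points, under the 54 points limit). Applying paragraphs (g)–(m): (g) is engaged (a current Category E Waiver is held), but is itself disapplied by (h): (h) operates against (g): the reference index is 574, below the 857 limit. (i) would limit (h) — the record's age is 8 years, meeting the 7 years threshold — but (j) sets (i) aside: (j) applies — aggregate throughput is 8,960 units, meeting the 8,510 units threshold. (k) operates (the reportable unit count is 61, meeting the 61 threshold), but yields to (l): (l) operates against (k): a current General Exemption Letter is held. (m) does not operate here (the coverage ratio is 13%, not under 13%), so (l) stands. So (b) applies.
Exception (c) requires that the record contains personal medical information; but the contract file contains only operational data, so (c) is unavailable.
Exception (d) fails — the registered capacity is 3,320 units, not below 2,870 units.
Exception (e) fails — the contract file carries no privilege marking.

No — exception (b) applies; the Dunmore Parks Department is not required to disclose the contract file.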